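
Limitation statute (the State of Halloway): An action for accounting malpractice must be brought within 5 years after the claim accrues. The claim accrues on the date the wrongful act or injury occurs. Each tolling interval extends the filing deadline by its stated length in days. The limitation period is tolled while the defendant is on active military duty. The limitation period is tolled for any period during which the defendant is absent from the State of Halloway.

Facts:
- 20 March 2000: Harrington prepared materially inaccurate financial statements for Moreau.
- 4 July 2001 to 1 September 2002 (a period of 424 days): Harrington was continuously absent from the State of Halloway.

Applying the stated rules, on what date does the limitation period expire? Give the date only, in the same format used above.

18 May 2006

The limitation period began to run on 20 March 2000.
5 years from 20 March 2000 is 20 March 2005.
Because the defendant's absence from the jurisdiction ran from 4 July 2001 to 1 September 2002, the deadline is extended by 424 days to 18 May 2006.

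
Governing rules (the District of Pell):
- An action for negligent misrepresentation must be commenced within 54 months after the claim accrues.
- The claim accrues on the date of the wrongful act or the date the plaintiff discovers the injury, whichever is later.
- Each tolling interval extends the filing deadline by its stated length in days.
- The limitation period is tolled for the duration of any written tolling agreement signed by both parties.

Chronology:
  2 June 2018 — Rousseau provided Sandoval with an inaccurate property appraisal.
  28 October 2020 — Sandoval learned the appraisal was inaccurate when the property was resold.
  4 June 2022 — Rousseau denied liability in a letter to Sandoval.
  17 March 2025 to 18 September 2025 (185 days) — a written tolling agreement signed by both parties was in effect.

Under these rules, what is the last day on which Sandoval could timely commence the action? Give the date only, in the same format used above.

30 October 2025

Because discovery on 28 October 2020 post-dates the 2 June 2018 act, accrual under the later-of rule falls on 28 October 2020.
The untolled deadline — 54 months after 28 October 2020 — is 28 April 2025.
Because the written tolling agreement ran from 17 March 2025 to 18 September 2025, the deadline is extended by 185 days to 30 October 2025.
Nothing else in the chronology tolls or restarts the period.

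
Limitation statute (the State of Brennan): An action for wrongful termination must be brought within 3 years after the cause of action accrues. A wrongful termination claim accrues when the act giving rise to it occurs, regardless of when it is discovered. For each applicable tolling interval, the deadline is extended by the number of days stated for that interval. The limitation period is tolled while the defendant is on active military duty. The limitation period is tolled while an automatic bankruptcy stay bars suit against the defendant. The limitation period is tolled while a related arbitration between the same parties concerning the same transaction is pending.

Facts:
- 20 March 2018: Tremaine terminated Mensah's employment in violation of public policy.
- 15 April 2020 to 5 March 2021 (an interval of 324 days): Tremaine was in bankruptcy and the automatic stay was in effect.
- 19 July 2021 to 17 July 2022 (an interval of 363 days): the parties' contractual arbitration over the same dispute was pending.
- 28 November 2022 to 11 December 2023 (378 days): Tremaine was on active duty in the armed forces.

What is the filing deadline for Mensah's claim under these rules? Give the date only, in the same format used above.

The limitation period began to run on 20 March 2018.
Adding the 3 years base period to 20 March 2018 gives a deadline of 20 March 2021, before any tolling.
The period was tolled for 324 days by the automatic bankruptcy stay (15 April 2020 to 5 March 2021), pushing the deadline to 7 February 2022.
The period was tolled for 363 days by the pending related arbitration (19 July 2021 to 17 July 2022), pushing the deadline to 5 February 2023.
Because the defendant's active military service ran from 28 November 2022 to 11 December 2023, the deadline is extended by 378 days to 18 February 2024.

18 February 2024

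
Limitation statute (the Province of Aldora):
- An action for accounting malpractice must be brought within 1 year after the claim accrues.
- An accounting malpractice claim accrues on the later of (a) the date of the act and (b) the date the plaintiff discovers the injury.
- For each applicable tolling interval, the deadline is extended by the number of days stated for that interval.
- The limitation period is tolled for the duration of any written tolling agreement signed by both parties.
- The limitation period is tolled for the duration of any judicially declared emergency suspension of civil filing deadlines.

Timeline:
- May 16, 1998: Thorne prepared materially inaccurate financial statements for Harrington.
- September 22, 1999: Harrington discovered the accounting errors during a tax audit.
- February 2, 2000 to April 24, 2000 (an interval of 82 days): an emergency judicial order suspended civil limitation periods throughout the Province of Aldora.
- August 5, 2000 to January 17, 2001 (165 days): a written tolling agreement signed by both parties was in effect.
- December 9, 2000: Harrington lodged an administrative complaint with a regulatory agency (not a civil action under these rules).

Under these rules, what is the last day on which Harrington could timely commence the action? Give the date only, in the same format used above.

Because discovery on September 22, 1999 post-dates the May 16, 1998 act, accrual under the later-of rule falls on September 22, 1999.
Adding the 1 year base period to September 22, 1999 gives a deadline of September 22, 2000, before any tolling.
The period was tolled for 82 days by the emergency suspension of filing deadlines (February 2, 2000 to April 24, 2000), pushing the deadline to December 13, 2000.
Because the written tolling agreement ran from August 5, 2000 to January 17, 2001, the deadline is extended by 165 days to May 27, 2001.
None of the other events listed affects the running of the period under the stated rules.

May 27, 2001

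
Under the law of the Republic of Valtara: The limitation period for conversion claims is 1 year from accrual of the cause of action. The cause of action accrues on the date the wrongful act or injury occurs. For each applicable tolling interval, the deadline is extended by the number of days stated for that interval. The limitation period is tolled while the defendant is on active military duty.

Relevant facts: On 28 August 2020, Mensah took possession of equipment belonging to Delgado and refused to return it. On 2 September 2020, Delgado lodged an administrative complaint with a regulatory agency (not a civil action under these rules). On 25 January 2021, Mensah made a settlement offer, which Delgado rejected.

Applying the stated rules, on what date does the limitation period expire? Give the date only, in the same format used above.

28 August 2021

The claim accrued on 28 August 2020, when the wrongful act occurred.
1 year from 28 August 2020 is 28 August 2021.
The other events in the timeline have no effect on the limitation period under the stated rules.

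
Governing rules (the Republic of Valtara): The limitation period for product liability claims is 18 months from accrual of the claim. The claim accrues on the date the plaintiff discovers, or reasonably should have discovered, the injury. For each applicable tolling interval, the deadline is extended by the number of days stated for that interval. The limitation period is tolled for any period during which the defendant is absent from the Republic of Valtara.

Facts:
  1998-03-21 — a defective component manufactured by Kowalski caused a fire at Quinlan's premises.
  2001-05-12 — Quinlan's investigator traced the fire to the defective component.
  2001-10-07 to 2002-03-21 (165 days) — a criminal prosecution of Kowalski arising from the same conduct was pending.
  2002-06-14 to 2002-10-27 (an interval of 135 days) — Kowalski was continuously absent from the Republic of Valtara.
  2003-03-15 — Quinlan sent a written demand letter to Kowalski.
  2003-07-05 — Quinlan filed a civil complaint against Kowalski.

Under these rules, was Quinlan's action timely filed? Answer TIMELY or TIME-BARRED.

Accrual is tied to discovery, so the period began on 2001-05-12 rather than on 1998-03-21 when the act occurred.
Adding the 18 months base period to 2001-05-12 gives a deadline of 2002-11-12, before any tolling.
Because the defendant's absence from the jurisdiction ran from 2002-06-14 to 2002-10-27, the deadline is extended by 135 days to 2003-03-27.
Although a criminal prosecution ran from 2001-10-07 to 2002-03-21, the stated rules do not make that a tolling event, so it is disregarded.
None of the other events listed affects the running of the period under the stated rules.
Filing on 2003-07-05 missed the 2003-03-27 deadline — the action is time-barred.

TIME-BARRED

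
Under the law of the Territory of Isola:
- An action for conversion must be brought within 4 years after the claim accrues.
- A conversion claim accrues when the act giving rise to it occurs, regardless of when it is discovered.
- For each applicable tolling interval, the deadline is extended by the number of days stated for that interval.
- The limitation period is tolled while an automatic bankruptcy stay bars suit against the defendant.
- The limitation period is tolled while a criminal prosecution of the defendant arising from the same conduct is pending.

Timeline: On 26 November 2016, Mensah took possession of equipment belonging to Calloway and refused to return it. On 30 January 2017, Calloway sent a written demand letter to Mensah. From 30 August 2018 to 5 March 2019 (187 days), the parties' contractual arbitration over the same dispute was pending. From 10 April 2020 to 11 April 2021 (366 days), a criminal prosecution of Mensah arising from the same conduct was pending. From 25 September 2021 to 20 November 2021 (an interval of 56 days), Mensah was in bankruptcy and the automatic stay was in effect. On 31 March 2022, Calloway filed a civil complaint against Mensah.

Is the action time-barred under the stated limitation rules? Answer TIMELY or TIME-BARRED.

TIME-BARRED

The claim accrued on 26 November 2016, the date of the act.
4 years from 26 November 2016 is 26 November 2020.
The period was tolled for 366 days by the pending criminal prosecution (10 April 2020 to 11 April 2021), pushing the deadline to 27 November 2021.
The automatic bankruptcy stay from 25 September 2021 to 20 November 2021 tolled the period for 56 days, extending the deadline to 22 January 2022.
Although a pending arbitration ran from 30 August 2018 to 5 March 2019, the stated rules do not make that a tolling event, so it is disregarded.
The other events in the timeline have no effect on the limitation period under the stated rules.
Calloway filed on 31 March 2022, after the 22 January 2022 deadline, so the action is time-barred.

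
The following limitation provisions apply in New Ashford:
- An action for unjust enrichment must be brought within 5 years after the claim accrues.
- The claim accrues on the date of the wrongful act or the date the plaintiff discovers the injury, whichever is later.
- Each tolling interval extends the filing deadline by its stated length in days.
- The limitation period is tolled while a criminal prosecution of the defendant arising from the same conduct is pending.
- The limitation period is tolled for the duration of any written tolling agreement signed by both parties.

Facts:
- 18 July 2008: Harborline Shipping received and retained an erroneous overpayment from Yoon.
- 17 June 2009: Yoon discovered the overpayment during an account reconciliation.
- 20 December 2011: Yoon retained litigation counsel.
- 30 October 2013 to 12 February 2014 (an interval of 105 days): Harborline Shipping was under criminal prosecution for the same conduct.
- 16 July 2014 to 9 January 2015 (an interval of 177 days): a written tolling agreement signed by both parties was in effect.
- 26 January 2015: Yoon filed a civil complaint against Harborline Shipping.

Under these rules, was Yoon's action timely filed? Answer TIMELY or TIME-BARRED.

TIMELY

Because discovery on 17 June 2009 post-dates the 18 July 2008 act, accrual under the later-of rule falls on 17 June 2009.
Adding the 5 years base period to 17 June 2009 gives a deadline of 17 June 2014, before any tolling.
Because the pending criminal prosecution ran from 30 October 2013 to 12 February 2014, the deadline is extended by 105 days to 30 September 2014.
The written tolling agreement from 16 July 2014 to 9 January 2015 tolled the period for 177 days, extending the deadline to 26 March 2015.
The other events in the timeline have no effect on the limitation period under the stated rules.
The 26 January 2015 filing precedes the 26 March 2015 deadline; the claim is timely.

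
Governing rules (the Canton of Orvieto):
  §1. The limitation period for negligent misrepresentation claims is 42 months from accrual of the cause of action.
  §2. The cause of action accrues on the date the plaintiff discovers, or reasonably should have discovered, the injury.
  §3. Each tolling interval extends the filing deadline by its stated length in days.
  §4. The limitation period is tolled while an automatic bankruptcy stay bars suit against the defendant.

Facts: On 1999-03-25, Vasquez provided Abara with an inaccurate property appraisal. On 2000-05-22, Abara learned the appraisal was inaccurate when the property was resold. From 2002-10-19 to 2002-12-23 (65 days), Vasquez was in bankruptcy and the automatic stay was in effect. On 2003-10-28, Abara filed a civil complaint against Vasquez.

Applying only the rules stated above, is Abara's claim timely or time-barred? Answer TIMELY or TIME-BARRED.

Accrual is tied to discovery, so the period began on 2000-05-22 rather than on 1999-03-25 when the act occurred.
Adding the 42 months base period to 2000-05-22 gives a deadline of 2003-11-22, before any tolling.
The automatic bankruptcy stay from 2002-10-19 to 2002-12-23 tolled the period for 65 days, extending the deadline to 2004-01-26.
Abara filed on 2003-10-28, before the 2004-01-26 deadline, so the action is timely.

TIMELY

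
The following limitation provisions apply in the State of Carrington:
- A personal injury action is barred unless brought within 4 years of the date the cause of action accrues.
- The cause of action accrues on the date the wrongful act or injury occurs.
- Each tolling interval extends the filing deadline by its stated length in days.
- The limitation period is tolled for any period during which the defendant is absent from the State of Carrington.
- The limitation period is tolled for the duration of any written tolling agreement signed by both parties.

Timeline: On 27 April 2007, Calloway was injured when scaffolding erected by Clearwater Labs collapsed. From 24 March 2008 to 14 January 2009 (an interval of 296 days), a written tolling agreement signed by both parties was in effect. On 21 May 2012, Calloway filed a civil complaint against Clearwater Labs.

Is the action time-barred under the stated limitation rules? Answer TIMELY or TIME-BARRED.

TIME-BARRED

The claim accrued on 27 April 2007, when the wrongful act occurred.
Adding the 4 years base period to 27 April 2007 gives a deadline of 27 April 2011, before any tolling.
The period was tolled for 296 days by the written tolling agreement (24 March 2008 to 14 January 2009), pushing the deadline to 17 February 2012.
Calloway filed on 21 May 2012, after the 17 February 2012 deadline, so the action is time-barred.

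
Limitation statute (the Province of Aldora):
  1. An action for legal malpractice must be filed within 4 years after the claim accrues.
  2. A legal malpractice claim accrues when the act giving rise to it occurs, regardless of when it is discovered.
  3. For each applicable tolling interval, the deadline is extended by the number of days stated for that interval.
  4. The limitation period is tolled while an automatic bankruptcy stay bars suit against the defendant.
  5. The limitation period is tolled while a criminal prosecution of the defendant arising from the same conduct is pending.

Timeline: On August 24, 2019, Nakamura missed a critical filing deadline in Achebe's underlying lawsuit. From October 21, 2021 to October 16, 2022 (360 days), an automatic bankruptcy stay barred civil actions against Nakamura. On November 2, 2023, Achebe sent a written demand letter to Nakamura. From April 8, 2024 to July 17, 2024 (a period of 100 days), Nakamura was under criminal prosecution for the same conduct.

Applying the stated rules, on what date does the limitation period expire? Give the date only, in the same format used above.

The claim accrued on August 24, 2019, when the wrongful act occurred.
The untolled deadline — 4 years after August 24, 2019 — is August 24, 2023.
Because the automatic bankruptcy stay ran from October 21, 2021 to October 16, 2022, the deadline is extended by 360 days to August 18, 2024.
The period was tolled for 100 days by the pending criminal prosecution (April 8, 2024 to July 17, 2024), pushing the deadline to November 26, 2024.
Nothing else in the chronology tolls or restarts the period.

November 26, 2024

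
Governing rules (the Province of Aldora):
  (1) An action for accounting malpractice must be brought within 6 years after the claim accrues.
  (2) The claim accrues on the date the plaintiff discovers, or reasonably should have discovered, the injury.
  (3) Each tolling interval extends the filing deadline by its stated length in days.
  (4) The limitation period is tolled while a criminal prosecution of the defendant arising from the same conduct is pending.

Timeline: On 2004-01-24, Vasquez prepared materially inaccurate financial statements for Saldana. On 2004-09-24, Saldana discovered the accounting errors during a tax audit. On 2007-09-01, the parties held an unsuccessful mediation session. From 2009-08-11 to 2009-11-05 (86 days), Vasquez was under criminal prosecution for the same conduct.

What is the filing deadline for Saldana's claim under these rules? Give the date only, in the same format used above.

2010-12-19

The claim did not accrue until Saldana discovered the injury on 2004-09-24; the 2004-01-24 act date does not start the clock under the stated rule.
Adding the 6 years base period to 2004-09-24 gives a deadline of 2010-09-24, before any tolling.
Because the pending criminal prosecution ran from 2009-08-11 to 2009-11-05, the deadline is extended by 86 days to 2010-12-19.
Nothing else in the chronology tolls or restarts the period.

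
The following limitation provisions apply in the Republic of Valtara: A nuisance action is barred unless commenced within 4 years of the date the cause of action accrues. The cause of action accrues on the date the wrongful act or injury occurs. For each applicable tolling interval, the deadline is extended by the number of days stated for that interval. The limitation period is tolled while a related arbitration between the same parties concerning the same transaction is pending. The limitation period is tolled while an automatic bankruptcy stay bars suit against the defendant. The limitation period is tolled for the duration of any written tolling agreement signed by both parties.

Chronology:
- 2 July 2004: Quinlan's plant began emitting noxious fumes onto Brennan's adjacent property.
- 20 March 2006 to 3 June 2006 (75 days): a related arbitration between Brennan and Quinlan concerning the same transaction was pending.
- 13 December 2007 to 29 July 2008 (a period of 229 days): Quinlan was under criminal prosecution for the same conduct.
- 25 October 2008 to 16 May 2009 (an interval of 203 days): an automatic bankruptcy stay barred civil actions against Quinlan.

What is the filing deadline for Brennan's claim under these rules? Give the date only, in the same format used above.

The limitation period began to run on 2 July 2004.
The untolled deadline — 4 years after 2 July 2004 — is 2 July 2008.
Because the pending related arbitration ran from 20 March 2006 to 3 June 2006, the deadline is extended by 75 days to 15 September 2008.
By the time the automatic bankruptcy stay began on 25 October 2008, the limitation period had already expired on 15 September 2008; that interval cannot revive it.
The pending criminal prosecution from 13 December 2007 to 29 July 2008 does not toll the period, because no stated rule makes a criminal prosecution a tolling event.

15 September 2008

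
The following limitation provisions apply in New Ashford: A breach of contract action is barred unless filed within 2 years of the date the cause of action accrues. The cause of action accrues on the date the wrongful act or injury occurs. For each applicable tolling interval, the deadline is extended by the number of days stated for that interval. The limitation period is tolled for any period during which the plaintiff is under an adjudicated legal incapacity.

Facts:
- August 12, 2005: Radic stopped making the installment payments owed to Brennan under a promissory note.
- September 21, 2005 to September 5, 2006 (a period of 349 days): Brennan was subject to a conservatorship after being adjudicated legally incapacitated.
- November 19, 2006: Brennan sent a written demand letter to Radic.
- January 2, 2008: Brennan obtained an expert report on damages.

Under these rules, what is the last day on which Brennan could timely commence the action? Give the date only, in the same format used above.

The cause of action accrued on August 12, 2005, the date of the act.
2 years from August 12, 2005 is August 12, 2007.
The period was tolled for 349 days by the plaintiff's legal incapacity (September 21, 2005 to September 5, 2006), pushing the deadline to July 26, 2008.
None of the other events listed affects the running of the period under the stated rules.

July 26, 2008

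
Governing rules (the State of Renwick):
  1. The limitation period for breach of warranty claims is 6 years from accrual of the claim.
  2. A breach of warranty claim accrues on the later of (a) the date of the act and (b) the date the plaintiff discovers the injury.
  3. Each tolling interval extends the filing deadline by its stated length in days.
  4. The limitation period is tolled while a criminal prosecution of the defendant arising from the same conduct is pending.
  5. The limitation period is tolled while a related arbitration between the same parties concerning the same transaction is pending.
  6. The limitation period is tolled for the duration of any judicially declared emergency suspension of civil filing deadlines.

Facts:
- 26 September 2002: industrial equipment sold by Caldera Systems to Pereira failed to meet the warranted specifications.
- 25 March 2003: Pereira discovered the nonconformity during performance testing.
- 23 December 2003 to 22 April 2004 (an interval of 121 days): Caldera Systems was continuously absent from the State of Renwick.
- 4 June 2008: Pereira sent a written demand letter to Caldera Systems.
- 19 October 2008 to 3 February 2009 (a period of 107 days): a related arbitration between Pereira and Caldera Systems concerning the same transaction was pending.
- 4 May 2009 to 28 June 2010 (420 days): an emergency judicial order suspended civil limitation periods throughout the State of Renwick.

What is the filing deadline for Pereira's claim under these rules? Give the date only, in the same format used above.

The claim accrued on 25 March 2003 — the later of the 26 September 2002 act and the 25 March 2003 discovery.
The untolled deadline — 6 years after 25 March 2003 — is 25 March 2009.
The period was tolled for 107 days by the pending related arbitration (19 October 2008 to 3 February 2009), pushing the deadline to 10 July 2009.
The period was tolled for 420 days by the emergency suspension of filing deadlines (4 May 2009 to 28 June 2010), pushing the deadline to 3 September 2010.
No stated provision tolls the period for the defendant's absence, so the interval from 23 December 2003 to 22 April 2004 has no effect on the deadline.
Nothing else in the chronology tolls or restarts the period.

3 September 2010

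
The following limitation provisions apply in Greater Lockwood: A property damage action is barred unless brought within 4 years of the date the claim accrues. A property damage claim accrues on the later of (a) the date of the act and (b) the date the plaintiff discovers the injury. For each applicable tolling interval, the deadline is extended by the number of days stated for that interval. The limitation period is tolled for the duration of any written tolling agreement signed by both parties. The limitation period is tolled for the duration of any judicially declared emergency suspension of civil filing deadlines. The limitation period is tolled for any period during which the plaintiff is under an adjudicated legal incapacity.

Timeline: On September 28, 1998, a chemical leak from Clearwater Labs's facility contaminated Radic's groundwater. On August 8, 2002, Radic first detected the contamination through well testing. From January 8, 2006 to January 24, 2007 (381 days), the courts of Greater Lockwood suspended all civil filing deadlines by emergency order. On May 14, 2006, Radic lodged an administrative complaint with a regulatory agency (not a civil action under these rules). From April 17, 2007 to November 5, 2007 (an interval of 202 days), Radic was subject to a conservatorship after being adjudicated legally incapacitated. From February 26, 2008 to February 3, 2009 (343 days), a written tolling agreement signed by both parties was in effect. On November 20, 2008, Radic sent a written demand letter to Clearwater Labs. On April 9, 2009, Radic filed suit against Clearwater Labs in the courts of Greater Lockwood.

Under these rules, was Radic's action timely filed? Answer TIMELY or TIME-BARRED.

TIME-BARRED

Because discovery on August 8, 2002 post-dates the September 28, 1998 act, accrual under the later-of rule falls on August 8, 2002.
Adding the 4 years base period to August 8, 2002 gives a deadline of August 8, 2006, before any tolling.
The emergency suspension of filing deadlines from January 8, 2006 to January 24, 2007 tolled the period for 381 days, extending the deadline to August 24, 2007.
The period was tolled for 202 days by the plaintiff's legal incapacity (April 17, 2007 to November 5, 2007), pushing the deadline to March 13, 2008.
The written tolling agreement from February 26, 2008 to February 3, 2009 tolled the period for 343 days, extending the deadline to February 19, 2009.
The other events in the timeline have no effect on the limitation period under the stated rules.
The April 9, 2009 filing falls after the February 19, 2009 deadline; the claim is time-barred.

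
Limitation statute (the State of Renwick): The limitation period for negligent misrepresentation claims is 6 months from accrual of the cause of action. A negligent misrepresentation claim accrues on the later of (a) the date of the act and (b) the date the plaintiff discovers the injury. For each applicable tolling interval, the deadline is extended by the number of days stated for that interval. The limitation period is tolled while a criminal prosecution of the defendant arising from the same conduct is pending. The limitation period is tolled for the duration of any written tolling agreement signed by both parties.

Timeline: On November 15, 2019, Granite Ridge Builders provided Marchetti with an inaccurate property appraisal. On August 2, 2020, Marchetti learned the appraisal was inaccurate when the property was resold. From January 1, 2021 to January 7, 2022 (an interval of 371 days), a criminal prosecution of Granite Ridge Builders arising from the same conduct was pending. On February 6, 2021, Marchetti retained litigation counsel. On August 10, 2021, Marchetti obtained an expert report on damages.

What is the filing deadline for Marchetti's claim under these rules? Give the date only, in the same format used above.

February 8, 2022

The claim accrued on August 2, 2020 — the later of the November 15, 2019 act and the August 2, 2020 discovery.
The untolled deadline — 6 months after August 2, 2020 — is February 2, 2021.
The pending criminal prosecution from January 1, 2021 to January 7, 2022 tolled the period for 371 days, extending the deadline to February 8, 2022.
None of the other events listed affects the running of the period under the stated rules.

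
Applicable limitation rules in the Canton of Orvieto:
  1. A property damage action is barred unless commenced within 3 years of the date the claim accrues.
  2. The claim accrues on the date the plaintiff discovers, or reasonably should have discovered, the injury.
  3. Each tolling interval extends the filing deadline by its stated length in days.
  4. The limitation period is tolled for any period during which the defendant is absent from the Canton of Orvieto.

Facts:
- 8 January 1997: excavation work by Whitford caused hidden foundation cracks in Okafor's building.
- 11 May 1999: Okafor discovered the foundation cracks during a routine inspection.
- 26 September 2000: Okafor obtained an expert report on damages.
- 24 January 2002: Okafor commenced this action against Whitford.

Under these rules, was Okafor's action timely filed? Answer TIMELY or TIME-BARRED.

The claim did not accrue until Okafor discovered the injury on 11 May 1999; the 8 January 1997 act date does not start the clock under the stated rule.
3 years from 11 May 1999 is 11 May 2002.
None of the other events listed affects the running of the period under the stated rules.
Filing on 24 January 2002 beat the 11 May 2002 deadline — the action is timely.

TIMELY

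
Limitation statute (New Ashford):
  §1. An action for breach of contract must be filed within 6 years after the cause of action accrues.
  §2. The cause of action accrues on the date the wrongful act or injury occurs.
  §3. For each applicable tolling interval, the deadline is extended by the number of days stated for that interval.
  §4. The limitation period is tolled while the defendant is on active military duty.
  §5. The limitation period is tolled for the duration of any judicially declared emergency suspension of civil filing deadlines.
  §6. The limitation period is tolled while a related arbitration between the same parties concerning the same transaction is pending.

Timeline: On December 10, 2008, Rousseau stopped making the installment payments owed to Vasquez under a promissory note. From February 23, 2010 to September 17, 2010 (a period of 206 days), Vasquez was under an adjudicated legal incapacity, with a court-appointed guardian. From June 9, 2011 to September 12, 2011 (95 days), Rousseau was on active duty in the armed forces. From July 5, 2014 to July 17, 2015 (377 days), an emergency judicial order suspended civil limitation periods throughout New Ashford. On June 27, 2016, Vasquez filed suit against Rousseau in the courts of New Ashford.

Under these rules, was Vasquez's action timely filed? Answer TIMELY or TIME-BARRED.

The cause of action accrued on December 10, 2008, the date of the act.
Adding the 6 years base period to December 10, 2008 gives a deadline of December 10, 2014, before any tolling.
Because the defendant's active military service ran from June 9, 2011 to September 12, 2011, the deadline is extended by 95 days to March 15, 2015.
Because the emergency suspension of filing deadlines ran from July 5, 2014 to July 17, 2015, the deadline is extended by 377 days to March 26, 2016.
Although the plaintiff's incapacity ran from February 23, 2010 to September 17, 2010, the stated rules do not make that a tolling event, so it is disregarded.
Filing on June 27, 2016 missed the March 26, 2016 deadline — the action is time-barred.

TIME-BARRED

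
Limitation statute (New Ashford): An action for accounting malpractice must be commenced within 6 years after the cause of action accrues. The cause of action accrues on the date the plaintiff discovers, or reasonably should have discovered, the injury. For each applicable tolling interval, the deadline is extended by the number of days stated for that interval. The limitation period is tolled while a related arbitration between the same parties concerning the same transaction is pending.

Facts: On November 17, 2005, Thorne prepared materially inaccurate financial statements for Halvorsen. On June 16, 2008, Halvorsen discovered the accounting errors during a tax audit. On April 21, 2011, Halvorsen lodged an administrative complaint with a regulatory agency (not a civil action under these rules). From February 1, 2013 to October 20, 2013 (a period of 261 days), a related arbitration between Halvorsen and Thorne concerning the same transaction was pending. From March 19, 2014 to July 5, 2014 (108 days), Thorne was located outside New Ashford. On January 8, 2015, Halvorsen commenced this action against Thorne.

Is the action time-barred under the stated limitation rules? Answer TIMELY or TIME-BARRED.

Accrual is tied to discovery, so the period began on June 16, 2008 rather than on November 17, 2005 when the act occurred.
Adding the 6 years base period to June 16, 2008 gives a deadline of June 16, 2014, before any tolling.
The pending related arbitration from February 1, 2013 to October 20, 2013 tolled the period for 261 days, extending the deadline to March 4, 2015.
No stated provision tolls the period for the defendant's absence, so the interval from March 19, 2014 to July 5, 2014 has no effect on the deadline.
The other events in the timeline have no effect on the limitation period under the stated rules.
Halvorsen filed on January 8, 2015, before the March 4, 2015 deadline, so the action is timely.

TIMELY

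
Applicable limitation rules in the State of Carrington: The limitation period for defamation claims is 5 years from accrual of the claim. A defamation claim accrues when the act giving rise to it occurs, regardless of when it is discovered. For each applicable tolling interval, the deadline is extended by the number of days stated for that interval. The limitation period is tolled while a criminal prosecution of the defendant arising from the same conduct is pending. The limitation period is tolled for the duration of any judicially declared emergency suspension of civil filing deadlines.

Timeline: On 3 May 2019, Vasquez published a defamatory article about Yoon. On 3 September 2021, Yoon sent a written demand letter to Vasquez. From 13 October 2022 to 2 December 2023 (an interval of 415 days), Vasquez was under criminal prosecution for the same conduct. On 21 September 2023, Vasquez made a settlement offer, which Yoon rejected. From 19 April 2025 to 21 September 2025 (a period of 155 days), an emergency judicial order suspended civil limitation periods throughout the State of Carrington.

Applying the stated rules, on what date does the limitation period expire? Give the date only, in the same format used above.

24 November 2025

The limitation period began to run on 3 May 2019.
The untolled deadline — 5 years after 3 May 2019 — is 3 May 2024.
The pending criminal prosecution from 13 October 2022 to 2 December 2023 tolled the period for 415 days, extending the deadline to 22 June 2025.
Because the emergency suspension of filing deadlines ran from 19 April 2025 to 21 September 2025, the deadline is extended by 155 days to 24 November 2025.
None of the other events listed affects the running of the period under the stated rules.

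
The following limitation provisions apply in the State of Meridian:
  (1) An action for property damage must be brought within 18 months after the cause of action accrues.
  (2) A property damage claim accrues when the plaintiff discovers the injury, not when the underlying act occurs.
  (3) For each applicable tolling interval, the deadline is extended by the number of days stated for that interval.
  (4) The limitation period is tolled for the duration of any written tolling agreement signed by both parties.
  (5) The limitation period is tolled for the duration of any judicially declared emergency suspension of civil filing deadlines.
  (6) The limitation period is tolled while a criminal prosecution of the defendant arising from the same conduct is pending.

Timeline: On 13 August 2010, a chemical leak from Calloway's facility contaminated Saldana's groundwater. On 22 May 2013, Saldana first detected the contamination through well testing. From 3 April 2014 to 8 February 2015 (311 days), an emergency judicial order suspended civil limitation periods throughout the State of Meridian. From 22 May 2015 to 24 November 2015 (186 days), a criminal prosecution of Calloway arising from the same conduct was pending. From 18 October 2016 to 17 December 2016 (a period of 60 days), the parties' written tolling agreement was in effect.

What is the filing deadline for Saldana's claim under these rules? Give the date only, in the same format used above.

2 April 2016

The claim did not accrue until Saldana discovered the injury on 22 May 2013; the 13 August 2010 act date does not start the clock under the stated rule.
Adding the 18 months base period to 22 May 2013 gives a deadline of 22 November 2014, before any tolling.
The period was tolled for 311 days by the emergency suspension of filing deadlines (3 April 2014 to 8 February 2015), pushing the deadline to 29 September 2015.
The pending criminal prosecution from 22 May 2015 to 24 November 2015 tolled the period for 186 days, extending the deadline to 2 April 2016.
By the time the written tolling agreement began on 18 October 2016, the limitation period had already expired on 2 April 2016; that interval cannot revive it.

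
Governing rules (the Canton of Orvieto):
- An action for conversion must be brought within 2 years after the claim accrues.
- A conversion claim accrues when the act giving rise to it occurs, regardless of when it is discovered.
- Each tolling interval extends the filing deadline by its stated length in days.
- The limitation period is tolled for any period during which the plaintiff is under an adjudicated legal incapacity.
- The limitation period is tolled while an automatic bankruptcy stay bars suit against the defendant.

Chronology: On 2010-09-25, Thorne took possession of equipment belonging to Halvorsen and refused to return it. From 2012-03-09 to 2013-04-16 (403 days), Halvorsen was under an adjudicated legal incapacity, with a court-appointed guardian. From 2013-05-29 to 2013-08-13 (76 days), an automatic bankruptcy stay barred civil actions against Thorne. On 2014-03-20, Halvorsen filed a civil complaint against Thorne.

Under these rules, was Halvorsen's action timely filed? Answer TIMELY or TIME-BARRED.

TIME-BARRED

The limitation period began to run on 2010-09-25.
Adding the 2 years base period to 2010-09-25 gives a deadline of 2012-09-25, before any tolling.
The period was tolled for 403 days by the plaintiff's legal incapacity (2012-03-09 to 2013-04-16), pushing the deadline to 2013-11-02.
The period was tolled for 76 days by the automatic bankruptcy stay (2013-05-29 to 2013-08-13), pushing the deadline to 2014-01-17.
Halvorsen filed on 2014-03-20, after the 2014-01-17 deadline, so the action is time-barred.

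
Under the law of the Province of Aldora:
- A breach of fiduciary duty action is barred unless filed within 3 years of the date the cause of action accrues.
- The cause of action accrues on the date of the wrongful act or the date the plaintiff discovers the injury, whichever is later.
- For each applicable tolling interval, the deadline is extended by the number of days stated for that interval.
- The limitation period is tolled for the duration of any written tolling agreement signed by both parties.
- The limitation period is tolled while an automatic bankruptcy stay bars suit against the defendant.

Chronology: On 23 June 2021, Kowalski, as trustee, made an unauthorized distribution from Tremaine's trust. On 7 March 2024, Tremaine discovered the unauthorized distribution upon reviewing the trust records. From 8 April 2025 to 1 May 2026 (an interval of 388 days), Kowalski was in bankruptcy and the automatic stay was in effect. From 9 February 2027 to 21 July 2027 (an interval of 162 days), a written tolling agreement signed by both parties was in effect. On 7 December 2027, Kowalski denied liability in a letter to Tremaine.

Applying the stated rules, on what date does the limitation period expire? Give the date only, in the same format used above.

Taking the later of the act (23 June 2021) and discovery (7 March 2024), the claim accrued on 7 March 2024.
Adding the 3 years base period to 7 March 2024 gives a deadline of 7 March 2027, before any tolling.
Because the automatic bankruptcy stay ran from 8 April 2025 to 1 May 2026, the deadline is extended by 388 days to 29 March 2028.
The period was tolled for 162 days by the written tolling agreement (9 February 2027 to 21 July 2027), pushing the deadline to 7 September 2028.
The other events in the timeline have no effect on the limitation period under the stated rules.

7 September 2028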